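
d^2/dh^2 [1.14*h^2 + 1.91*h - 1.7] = 2.28000000000000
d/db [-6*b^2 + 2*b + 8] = 2 - 12*b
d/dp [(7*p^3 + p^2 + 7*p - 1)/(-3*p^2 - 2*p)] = (-21*p^4 - 28*p^3 + 19*p^2 - 6*p - 2)/(p^2*(9*p^2 + 12*p + 4))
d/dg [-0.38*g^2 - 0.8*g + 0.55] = -0.76*g - 0.8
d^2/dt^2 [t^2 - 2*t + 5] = 2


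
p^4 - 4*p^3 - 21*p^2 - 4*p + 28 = (p - 7)*(p - 1)*(p + 2)^2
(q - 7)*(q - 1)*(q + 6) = q^3 - 2*q^2 - 41*q + 42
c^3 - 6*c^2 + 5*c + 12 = (c - 4)*(c - 3)*(c + 1)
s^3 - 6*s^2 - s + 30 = (s - 5)*(s - 3)*(s + 2)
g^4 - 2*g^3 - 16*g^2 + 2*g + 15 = (g - 5)*(g - 1)*(g + 1)*(g + 3)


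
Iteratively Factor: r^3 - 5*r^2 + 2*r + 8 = (r - 4)*(r^2 - r - 2) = (r - 4)*(r + 1)*(r - 2)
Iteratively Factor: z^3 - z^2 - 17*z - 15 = (z + 3)*(z^2 - 4*z - 5) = (z + 1)*(z + 3)*(z - 5)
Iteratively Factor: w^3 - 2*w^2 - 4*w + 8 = (w - 2)*(w^2 - 4) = (w - 2)*(w + 2)*(w - 2)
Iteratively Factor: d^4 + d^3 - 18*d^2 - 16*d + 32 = (d - 1)*(d^3 + 2*d^2 - 16*d - 32) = (d - 1)*(d + 2)*(d^2 - 16) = (d - 4)*(d - 1)*(d + 2)*(d + 4)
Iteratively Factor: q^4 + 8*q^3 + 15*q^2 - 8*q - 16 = (q + 4)*(q^3 + 4*q^2 - q - 4) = (q - 1)*(q + 4)*(q^2 + 5*q + 4) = (q - 1)*(q + 4)^2*(q + 1)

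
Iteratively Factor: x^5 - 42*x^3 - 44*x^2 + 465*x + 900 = (x - 5)*(x^4 + 5*x^3 - 17*x^2 - 129*x - 180) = (x - 5)*(x + 3)*(x^3 + 2*x^2 - 23*x - 60) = (x - 5)*(x + 3)*(x + 4)*(x^2 - 2*x - 15) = (x - 5)*(x + 3)^2*(x + 4)*(x - 5)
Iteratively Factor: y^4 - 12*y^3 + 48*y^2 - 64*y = (y - 4)*(y^3 - 8*y^2 + 16*y) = (y - 4)^2*(y^2 - 4*y) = y*(y - 4)^2*(y - 4)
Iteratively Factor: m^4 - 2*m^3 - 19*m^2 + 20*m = (m - 1)*(m^3 - m^2 - 20*m) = m*(m - 1)*(m^2 - m - 20) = m*(m - 1)*(m + 4)*(m - 5)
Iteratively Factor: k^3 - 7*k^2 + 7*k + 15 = (k - 5)*(k^2 - 2*k - 3) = (k - 5)*(k - 3)*(k + 1)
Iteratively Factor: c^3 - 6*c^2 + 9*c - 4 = (c - 4)*(c^2 - 2*c + 1) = (c - 4)*(c - 1)*(c - 1)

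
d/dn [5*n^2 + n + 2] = 10*n + 1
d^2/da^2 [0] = 0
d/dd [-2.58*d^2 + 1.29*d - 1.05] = 1.29 - 5.16*d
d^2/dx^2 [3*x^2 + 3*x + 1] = 6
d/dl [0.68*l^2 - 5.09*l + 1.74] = 1.36*l - 5.09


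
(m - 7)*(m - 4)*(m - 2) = m^3 - 13*m^2 + 50*m - 56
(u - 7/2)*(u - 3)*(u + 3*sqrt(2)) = u^3 - 13*u^2/2 + 3*sqrt(2)*u^2 - 39*sqrt(2)*u/2 + 21*u/2 + 63*sqrt(2)/2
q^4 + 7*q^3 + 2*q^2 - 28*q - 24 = (q - 2)*(q + 1)*(q + 2)*(q + 6)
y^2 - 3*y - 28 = (y - 7)*(y + 4)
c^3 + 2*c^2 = c^2*(c + 2)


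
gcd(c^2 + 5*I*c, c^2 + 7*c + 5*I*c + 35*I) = c + 5*I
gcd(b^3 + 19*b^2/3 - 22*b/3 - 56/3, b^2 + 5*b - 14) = b^2 + 5*b - 14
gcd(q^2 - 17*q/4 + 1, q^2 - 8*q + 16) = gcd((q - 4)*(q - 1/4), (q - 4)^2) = q - 4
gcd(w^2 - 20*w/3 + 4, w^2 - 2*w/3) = w - 2/3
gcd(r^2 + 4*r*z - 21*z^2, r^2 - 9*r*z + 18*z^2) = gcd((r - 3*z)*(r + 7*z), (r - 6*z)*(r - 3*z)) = -r + 3*z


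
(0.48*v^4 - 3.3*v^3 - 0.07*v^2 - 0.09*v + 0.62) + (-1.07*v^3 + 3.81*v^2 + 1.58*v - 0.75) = 0.48*v^4 - 4.37*v^3 + 3.74*v^2 + 1.49*v - 0.13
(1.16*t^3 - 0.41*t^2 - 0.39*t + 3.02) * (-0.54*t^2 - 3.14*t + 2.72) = -0.6264*t^5 - 3.421*t^4 + 4.6532*t^3 - 1.5214*t^2 - 10.5436*t + 8.2144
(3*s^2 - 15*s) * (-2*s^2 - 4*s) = -6*s^4 + 18*s^3 + 60*s^2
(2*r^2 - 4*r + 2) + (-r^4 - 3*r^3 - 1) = -r^4 - 3*r^3 + 2*r^2 - 4*r + 1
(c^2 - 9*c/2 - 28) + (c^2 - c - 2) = 2*c^2 - 11*c/2 - 30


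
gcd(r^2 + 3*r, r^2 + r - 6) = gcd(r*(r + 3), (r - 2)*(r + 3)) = r + 3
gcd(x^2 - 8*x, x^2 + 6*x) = x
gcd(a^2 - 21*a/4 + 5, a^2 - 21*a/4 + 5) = a^2 - 21*a/4 + 5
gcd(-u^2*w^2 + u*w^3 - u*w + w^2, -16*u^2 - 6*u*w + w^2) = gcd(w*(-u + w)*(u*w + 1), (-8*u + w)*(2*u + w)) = 1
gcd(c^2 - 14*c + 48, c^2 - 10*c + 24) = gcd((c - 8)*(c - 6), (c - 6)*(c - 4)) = c - 6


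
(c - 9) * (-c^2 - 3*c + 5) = -c^3 + 6*c^2 + 32*c - 45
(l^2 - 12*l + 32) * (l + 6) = l^3 - 6*l^2 - 40*l + 192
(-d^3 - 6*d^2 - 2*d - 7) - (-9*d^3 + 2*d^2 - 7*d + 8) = 8*d^3 - 8*d^2 + 5*d - 15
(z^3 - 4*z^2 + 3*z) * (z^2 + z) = z^5 - 3*z^4 - z^3 + 3*z^2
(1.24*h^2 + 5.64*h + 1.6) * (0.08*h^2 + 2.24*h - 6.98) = 0.0992*h^4 + 3.2288*h^3 + 4.1064*h^2 - 35.7832*h - 11.168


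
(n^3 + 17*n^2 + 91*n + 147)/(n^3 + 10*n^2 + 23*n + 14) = (n^2 + 10*n + 21)/(n^2 + 3*n + 2)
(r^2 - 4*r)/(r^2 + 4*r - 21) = r*(r - 4)/(r^2 + 4*r - 21)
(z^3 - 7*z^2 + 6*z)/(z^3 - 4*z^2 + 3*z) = (z - 6)/(z - 3)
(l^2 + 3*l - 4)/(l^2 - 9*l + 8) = (l + 4)/(l - 8)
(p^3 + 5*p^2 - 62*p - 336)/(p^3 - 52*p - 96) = (p + 7)/(p + 2)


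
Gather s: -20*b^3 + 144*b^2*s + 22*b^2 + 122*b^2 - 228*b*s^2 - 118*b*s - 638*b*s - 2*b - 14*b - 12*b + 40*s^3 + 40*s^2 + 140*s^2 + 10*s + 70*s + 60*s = -20*b^3 + 144*b^2 - 28*b + 40*s^3 + s^2*(180 - 228*b) + s*(144*b^2 - 756*b + 140)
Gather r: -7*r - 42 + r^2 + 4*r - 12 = r^2 - 3*r - 54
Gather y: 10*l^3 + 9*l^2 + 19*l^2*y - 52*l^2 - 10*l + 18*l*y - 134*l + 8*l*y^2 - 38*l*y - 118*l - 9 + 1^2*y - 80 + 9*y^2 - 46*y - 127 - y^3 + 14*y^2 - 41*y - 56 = 10*l^3 - 43*l^2 - 262*l - y^3 + y^2*(8*l + 23) + y*(19*l^2 - 20*l - 86) - 272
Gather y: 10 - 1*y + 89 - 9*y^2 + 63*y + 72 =-9*y^2 + 62*y + 171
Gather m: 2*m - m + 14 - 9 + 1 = m + 6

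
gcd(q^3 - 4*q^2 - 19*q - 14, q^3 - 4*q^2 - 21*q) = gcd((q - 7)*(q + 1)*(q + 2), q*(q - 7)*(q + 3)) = q - 7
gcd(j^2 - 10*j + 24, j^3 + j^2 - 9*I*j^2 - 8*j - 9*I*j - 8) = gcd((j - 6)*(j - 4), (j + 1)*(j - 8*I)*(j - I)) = 1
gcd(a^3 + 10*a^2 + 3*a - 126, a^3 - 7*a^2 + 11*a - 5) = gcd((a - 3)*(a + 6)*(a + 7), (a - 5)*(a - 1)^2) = 1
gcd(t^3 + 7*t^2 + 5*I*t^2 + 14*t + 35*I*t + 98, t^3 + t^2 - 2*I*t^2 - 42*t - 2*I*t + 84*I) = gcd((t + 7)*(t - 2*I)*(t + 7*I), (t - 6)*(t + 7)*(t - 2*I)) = t^2 + t*(7 - 2*I) - 14*I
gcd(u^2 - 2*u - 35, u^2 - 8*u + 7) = u - 7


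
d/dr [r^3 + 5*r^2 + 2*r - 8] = 3*r^2 + 10*r + 2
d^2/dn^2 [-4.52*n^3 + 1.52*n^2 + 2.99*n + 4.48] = 3.04 - 27.12*n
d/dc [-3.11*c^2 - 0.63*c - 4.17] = -6.22*c - 0.63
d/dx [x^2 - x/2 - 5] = 2*x - 1/2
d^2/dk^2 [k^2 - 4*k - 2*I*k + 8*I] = 2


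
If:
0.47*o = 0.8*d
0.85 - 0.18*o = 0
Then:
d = 2.77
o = 4.72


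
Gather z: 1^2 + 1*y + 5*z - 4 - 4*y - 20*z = -3*y - 15*z - 3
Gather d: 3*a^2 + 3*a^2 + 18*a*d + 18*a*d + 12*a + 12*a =6*a^2 + 36*a*d + 24*a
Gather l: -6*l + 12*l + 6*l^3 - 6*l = 6*l^3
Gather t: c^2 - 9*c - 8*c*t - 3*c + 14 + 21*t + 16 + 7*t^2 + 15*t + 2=c^2 - 12*c + 7*t^2 + t*(36 - 8*c) + 32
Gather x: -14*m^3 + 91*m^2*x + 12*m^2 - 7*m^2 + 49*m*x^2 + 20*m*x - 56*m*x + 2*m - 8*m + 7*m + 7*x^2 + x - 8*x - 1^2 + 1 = -14*m^3 + 5*m^2 + m + x^2*(49*m + 7) + x*(91*m^2 - 36*m - 7)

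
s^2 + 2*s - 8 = (s - 2)*(s + 4)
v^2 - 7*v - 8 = (v - 8)*(v + 1)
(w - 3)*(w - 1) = w^2 - 4*w + 3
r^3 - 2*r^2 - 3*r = r*(r - 3)*(r + 1)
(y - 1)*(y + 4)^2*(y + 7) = y^4 + 14*y^3 + 57*y^2 + 40*y - 112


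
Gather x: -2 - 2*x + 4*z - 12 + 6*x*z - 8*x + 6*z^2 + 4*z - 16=x*(6*z - 10) + 6*z^2 + 8*z - 30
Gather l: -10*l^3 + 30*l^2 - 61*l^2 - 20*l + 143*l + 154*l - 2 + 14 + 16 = -10*l^3 - 31*l^2 + 277*l + 28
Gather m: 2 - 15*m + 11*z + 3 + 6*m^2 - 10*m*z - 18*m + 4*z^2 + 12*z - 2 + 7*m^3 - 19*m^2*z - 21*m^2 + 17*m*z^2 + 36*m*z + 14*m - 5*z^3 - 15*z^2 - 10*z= 7*m^3 + m^2*(-19*z - 15) + m*(17*z^2 + 26*z - 19) - 5*z^3 - 11*z^2 + 13*z + 3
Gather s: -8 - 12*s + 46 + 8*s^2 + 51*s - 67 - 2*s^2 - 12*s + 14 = 6*s^2 + 27*s - 15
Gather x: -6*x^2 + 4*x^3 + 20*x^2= 4*x^3 + 14*x^2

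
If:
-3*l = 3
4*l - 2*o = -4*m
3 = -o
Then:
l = -1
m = -1/2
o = -3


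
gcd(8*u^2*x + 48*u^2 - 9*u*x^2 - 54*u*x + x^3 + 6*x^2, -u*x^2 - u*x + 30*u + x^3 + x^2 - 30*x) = -u*x - 6*u + x^2 + 6*x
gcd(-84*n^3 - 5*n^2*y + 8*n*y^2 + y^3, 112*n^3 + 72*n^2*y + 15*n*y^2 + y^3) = 28*n^2 + 11*n*y + y^2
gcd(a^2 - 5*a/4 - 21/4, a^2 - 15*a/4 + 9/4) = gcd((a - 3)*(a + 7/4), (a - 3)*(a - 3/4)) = a - 3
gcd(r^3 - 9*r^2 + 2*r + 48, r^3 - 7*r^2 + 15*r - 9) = r - 3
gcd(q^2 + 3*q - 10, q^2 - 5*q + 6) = q - 2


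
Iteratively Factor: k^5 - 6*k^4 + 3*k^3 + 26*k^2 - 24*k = (k - 4)*(k^4 - 2*k^3 - 5*k^2 + 6*k) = (k - 4)*(k + 2)*(k^3 - 4*k^2 + 3*k) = (k - 4)*(k - 1)*(k + 2)*(k^2 - 3*k) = k*(k - 4)*(k - 1)*(k + 2)*(k - 3)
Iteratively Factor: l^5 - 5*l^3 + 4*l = (l - 2)*(l^4 + 2*l^3 - l^2 - 2*l) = l*(l - 2)*(l^3 + 2*l^2 - l - 2) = l*(l - 2)*(l - 1)*(l^2 + 3*l + 2) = l*(l - 2)*(l - 1)*(l + 1)*(l + 2)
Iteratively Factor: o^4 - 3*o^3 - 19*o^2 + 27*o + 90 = (o + 3)*(o^3 - 6*o^2 - o + 30) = (o + 2)*(o + 3)*(o^2 - 8*o + 15) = (o - 5)*(o + 2)*(o + 3)*(o - 3)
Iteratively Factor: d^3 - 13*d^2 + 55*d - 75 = (d - 5)*(d^2 - 8*d + 15) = (d - 5)*(d - 3)*(d - 5)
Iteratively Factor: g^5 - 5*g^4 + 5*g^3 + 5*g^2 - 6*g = (g - 1)*(g^4 - 4*g^3 + g^2 + 6*g) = (g - 3)*(g - 1)*(g^3 - g^2 - 2*g) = g*(g - 3)*(g - 1)*(g^2 - g - 2) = g*(g - 3)*(g - 1)*(g + 1)*(g - 2)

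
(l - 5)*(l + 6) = l^2 + l - 30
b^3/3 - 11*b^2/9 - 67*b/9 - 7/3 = (b/3 + 1)*(b - 7)*(b + 1/3)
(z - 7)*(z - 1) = z^2 - 8*z + 7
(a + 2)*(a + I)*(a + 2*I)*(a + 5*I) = a^4 + 2*a^3 + 8*I*a^3 - 17*a^2 + 16*I*a^2 - 34*a - 10*I*a - 20*I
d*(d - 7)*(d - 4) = d^3 - 11*d^2 + 28*d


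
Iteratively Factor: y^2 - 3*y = (y)*(y - 3)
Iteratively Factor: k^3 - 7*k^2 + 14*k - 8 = (k - 4)*(k^2 - 3*k + 2) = (k - 4)*(k - 1)*(k - 2)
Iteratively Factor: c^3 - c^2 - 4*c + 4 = (c + 2)*(c^2 - 3*c + 2) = (c - 2)*(c + 2)*(c - 1)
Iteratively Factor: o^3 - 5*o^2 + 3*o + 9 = (o - 3)*(o^2 - 2*o - 3) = (o - 3)^2*(o + 1)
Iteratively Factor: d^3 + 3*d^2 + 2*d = (d + 1)*(d^2 + 2*d) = (d + 1)*(d + 2)*(d)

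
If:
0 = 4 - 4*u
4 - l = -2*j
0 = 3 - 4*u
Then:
No Solution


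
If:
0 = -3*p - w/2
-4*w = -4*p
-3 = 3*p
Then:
No Solution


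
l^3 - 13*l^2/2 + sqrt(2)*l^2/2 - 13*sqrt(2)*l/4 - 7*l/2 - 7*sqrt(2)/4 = (l - 7)*(l + 1/2)*(l + sqrt(2)/2)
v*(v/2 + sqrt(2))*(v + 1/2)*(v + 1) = v^4/2 + 3*v^3/4 + sqrt(2)*v^3 + v^2/4 + 3*sqrt(2)*v^2/2 + sqrt(2)*v/2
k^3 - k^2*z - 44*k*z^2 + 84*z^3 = (k - 6*z)*(k - 2*z)*(k + 7*z)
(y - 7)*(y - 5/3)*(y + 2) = y^3 - 20*y^2/3 - 17*y/3 + 70/3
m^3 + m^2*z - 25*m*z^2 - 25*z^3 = (m - 5*z)*(m + z)*(m + 5*z)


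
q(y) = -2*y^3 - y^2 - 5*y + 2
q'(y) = -6*y^2 - 2*y - 5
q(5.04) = -304.65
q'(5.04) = -167.49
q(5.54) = -396.45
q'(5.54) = -200.23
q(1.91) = -25.13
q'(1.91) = -30.71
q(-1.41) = 12.67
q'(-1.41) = -14.11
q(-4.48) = 184.16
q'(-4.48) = -116.46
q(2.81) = -64.32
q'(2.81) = -58.00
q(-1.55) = 14.80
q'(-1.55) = -16.32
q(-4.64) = 203.47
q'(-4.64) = -124.90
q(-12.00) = 3374.00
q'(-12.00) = -845.00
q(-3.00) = 62.00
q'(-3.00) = -53.00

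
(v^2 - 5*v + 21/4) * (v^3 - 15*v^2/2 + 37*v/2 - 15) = v^5 - 25*v^4/2 + 245*v^3/4 - 1175*v^2/8 + 1377*v/8 - 315/4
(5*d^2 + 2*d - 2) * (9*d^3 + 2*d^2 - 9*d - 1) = 45*d^5 + 28*d^4 - 59*d^3 - 27*d^2 + 16*d + 2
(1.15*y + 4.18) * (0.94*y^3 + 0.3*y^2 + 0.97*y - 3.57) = 1.081*y^4 + 4.2742*y^3 + 2.3695*y^2 - 0.0508999999999995*y - 14.9226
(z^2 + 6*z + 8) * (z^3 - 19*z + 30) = z^5 + 6*z^4 - 11*z^3 - 84*z^2 + 28*z + 240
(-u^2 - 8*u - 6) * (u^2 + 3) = -u^4 - 8*u^3 - 9*u^2 - 24*u - 18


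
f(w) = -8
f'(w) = 0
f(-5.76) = -8.00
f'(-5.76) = 0.00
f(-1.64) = -8.00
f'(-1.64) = 0.00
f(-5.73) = -8.00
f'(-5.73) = 0.00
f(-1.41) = -8.00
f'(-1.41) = 0.00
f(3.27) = -8.00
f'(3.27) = 0.00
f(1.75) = -8.00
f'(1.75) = 0.00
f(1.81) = -8.00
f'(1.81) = 0.00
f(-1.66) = -8.00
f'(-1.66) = 0.00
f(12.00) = -8.00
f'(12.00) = 0.00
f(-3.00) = -8.00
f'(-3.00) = 0.00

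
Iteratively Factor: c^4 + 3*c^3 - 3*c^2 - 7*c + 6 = (c - 1)*(c^3 + 4*c^2 + c - 6) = (c - 1)*(c + 3)*(c^2 + c - 2) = (c - 1)^2*(c + 3)*(c + 2)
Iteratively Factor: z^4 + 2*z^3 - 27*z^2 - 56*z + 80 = (z - 5)*(z^3 + 7*z^2 + 8*z - 16) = (z - 5)*(z + 4)*(z^2 + 3*z - 4) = (z - 5)*(z - 1)*(z + 4)*(z + 4)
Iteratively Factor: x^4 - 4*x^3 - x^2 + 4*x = (x - 4)*(x^3 - x) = x*(x - 4)*(x^2 - 1) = x*(x - 4)*(x - 1)*(x + 1)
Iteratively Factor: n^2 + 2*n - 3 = (n - 1)*(n + 3)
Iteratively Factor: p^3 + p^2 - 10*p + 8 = (p + 4)*(p^2 - 3*p + 2) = (p - 2)*(p + 4)*(p - 1)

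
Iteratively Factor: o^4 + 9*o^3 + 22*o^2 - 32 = (o + 2)*(o^3 + 7*o^2 + 8*o - 16) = (o + 2)*(o + 4)*(o^2 + 3*o - 4) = (o + 2)*(o + 4)^2*(o - 1)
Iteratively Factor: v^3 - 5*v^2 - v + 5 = (v - 1)*(v^2 - 4*v - 5) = (v - 1)*(v + 1)*(v - 5)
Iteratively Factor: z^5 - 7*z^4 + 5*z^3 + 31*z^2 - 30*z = (z - 5)*(z^4 - 2*z^3 - 5*z^2 + 6*z) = z*(z - 5)*(z^3 - 2*z^2 - 5*z + 6) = z*(z - 5)*(z + 2)*(z^2 - 4*z + 3) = z*(z - 5)*(z - 3)*(z + 2)*(z - 1)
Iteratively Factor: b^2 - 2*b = (b)*(b - 2)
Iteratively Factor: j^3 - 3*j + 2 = (j - 1)*(j^2 + j - 2) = (j - 1)^2*(j + 2)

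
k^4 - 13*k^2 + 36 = (k - 3)*(k - 2)*(k + 2)*(k + 3)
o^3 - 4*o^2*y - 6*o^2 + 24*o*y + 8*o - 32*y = (o - 4)*(o - 2)*(o - 4*y)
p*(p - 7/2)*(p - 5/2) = p^3 - 6*p^2 + 35*p/4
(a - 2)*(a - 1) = a^2 - 3*a + 2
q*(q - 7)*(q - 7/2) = q^3 - 21*q^2/2 + 49*q/2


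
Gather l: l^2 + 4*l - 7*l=l^2 - 3*l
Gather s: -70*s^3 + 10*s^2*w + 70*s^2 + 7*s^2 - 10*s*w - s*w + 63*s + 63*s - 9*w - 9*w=-70*s^3 + s^2*(10*w + 77) + s*(126 - 11*w) - 18*w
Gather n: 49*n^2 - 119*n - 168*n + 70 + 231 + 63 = 49*n^2 - 287*n + 364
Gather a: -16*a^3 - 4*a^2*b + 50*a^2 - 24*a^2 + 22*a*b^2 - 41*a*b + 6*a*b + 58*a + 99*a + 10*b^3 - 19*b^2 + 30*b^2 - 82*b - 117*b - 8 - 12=-16*a^3 + a^2*(26 - 4*b) + a*(22*b^2 - 35*b + 157) + 10*b^3 + 11*b^2 - 199*b - 20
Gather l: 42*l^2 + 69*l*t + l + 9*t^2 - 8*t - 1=42*l^2 + l*(69*t + 1) + 9*t^2 - 8*t - 1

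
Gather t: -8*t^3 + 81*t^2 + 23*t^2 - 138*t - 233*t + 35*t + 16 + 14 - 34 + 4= -8*t^3 + 104*t^2 - 336*t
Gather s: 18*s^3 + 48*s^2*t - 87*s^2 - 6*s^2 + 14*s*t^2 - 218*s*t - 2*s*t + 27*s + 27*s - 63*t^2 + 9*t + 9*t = 18*s^3 + s^2*(48*t - 93) + s*(14*t^2 - 220*t + 54) - 63*t^2 + 18*t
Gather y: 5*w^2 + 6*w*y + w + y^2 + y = 5*w^2 + w + y^2 + y*(6*w + 1)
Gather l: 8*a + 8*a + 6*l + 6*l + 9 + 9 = 16*a + 12*l + 18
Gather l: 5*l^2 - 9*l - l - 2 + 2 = 5*l^2 - 10*l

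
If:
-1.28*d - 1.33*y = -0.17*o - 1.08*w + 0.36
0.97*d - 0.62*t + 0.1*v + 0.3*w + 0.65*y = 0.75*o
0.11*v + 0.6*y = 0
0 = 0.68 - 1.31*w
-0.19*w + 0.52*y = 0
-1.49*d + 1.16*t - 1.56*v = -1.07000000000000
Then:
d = 0.25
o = 2.21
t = -1.99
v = -1.03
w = 0.52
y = 0.19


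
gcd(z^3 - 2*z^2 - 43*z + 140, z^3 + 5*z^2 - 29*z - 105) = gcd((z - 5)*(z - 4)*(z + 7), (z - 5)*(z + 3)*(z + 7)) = z^2 + 2*z - 35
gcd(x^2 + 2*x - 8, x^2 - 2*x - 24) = x + 4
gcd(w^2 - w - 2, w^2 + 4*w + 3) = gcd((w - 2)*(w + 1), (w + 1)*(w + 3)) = w + 1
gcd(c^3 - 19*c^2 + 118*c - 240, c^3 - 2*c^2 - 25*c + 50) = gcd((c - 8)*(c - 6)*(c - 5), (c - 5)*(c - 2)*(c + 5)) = c - 5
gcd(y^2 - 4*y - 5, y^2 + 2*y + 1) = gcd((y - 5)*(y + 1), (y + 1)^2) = y + 1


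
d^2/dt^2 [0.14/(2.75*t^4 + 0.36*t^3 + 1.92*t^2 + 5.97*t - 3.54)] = (-(4.62*t^2 + 0.3024*t + 0.5376)*(2.75*t^4 + 0.36*t^3 + 1.92*t^2 + 5.97*t - 3.54) + 0.14*(11.0*t^3 + 1.08*t^2 + 3.84*t + 5.97)*(22.0*t^3 + 2.16*t^2 + 7.68*t + 11.94))/(2.75*t^4 + 0.36*t^3 + 1.92*t^2 + 5.97*t - 3.54)^3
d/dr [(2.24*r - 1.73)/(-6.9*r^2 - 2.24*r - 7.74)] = (15.456*r^2 - 23.874*r - 21.2128)/(47.61*r^4 + 30.912*r^3 + 111.8296*r^2 + 34.6752*r + 59.9076)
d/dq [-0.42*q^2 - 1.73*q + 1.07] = -0.84*q - 1.73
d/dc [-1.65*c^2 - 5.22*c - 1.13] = -3.3*c - 5.22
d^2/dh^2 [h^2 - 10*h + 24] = 2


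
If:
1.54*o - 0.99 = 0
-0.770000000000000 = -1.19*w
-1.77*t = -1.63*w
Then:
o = 0.64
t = 0.60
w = 0.65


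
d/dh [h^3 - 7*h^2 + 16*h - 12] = 3*h^2 - 14*h + 16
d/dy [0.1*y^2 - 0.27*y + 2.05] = 0.2*y - 0.27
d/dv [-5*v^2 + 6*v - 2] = 6 - 10*v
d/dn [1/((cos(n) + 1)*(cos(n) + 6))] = (2*cos(n) + 7)*sin(n)/((cos(n) + 1)^2*(cos(n) + 6)^2)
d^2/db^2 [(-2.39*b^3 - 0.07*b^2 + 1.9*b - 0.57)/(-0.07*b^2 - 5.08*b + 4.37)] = (1.38777878078145e-17*b^5 + 8.88178419700125e-16*b^4 + 124.74839*b^3 - 318.197028*b^2 + 271.578438*b - 51.916892)/(0.000343*b^6 + 0.074676*b^5 + 5.355105*b^4 + 121.77268*b^3 - 334.311555*b^2 + 291.036756*b - 83.453453)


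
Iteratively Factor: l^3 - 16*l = (l - 4)*(l^2 + 4*l) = l*(l - 4)*(l + 4)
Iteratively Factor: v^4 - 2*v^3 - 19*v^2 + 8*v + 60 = (v + 3)*(v^3 - 5*v^2 - 4*v + 20) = (v + 2)*(v + 3)*(v^2 - 7*v + 10) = (v - 2)*(v + 2)*(v + 3)*(v - 5)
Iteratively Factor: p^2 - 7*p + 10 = (p - 5)*(p - 2)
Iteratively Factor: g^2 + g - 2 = (g + 2)*(g - 1)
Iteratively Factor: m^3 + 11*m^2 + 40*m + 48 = (m + 4)*(m^2 + 7*m + 12) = (m + 3)*(m + 4)*(m + 4)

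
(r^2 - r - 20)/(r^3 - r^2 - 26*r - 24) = (r - 5)/(r^2 - 5*r - 6)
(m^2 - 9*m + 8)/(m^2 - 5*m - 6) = (-m^2 + 9*m - 8)/(-m^2 + 5*m + 6)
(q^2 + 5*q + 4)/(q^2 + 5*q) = (q^2 + 5*q + 4)/(q*(q + 5))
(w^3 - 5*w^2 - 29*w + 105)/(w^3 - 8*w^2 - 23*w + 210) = (w - 3)/(w - 6)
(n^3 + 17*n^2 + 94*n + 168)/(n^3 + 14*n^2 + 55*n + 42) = (n + 4)/(n + 1)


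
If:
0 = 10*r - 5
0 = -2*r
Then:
No Solution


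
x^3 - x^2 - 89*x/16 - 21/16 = (x - 3)*(x + 1/4)*(x + 7/4)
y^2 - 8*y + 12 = (y - 6)*(y - 2)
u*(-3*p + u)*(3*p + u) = -9*p^2*u + u^3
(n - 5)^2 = n^2 - 10*n + 25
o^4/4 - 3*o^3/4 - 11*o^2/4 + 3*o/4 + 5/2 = (o/4 + 1/2)*(o - 5)*(o - 1)*(o + 1)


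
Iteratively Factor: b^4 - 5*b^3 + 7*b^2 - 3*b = (b - 3)*(b^3 - 2*b^2 + b) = (b - 3)*(b - 1)*(b^2 - b) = b*(b - 3)*(b - 1)*(b - 1)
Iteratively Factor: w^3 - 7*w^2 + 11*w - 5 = (w - 1)*(w^2 - 6*w + 5) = (w - 1)^2*(w - 5)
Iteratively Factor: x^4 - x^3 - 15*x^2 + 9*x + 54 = (x + 3)*(x^3 - 4*x^2 - 3*x + 18) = (x - 3)*(x + 3)*(x^2 - x - 6) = (x - 3)*(x + 2)*(x + 3)*(x - 3)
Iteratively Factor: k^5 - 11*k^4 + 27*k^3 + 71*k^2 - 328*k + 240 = (k - 4)*(k^4 - 7*k^3 - k^2 + 67*k - 60) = (k - 4)^2*(k^3 - 3*k^2 - 13*k + 15) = (k - 4)^2*(k + 3)*(k^2 - 6*k + 5) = (k - 5)*(k - 4)^2*(k + 3)*(k - 1)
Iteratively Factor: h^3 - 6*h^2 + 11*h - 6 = (h - 2)*(h^2 - 4*h + 3) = (h - 3)*(h - 2)*(h - 1)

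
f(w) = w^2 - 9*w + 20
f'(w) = 2*w - 9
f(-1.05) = 30.55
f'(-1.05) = -11.10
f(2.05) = 5.75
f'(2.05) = -4.90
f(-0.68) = 26.58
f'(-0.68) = -10.36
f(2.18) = 5.13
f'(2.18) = -4.64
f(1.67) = 7.76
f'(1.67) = -5.66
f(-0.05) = 20.45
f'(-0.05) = -9.10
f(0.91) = 12.64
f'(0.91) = -7.18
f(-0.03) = 20.27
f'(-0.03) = -9.06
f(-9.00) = 182.00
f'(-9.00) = -27.00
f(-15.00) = 380.00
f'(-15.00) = -39.00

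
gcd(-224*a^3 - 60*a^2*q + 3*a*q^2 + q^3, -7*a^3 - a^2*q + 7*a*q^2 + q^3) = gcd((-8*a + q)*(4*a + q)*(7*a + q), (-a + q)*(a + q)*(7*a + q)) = 7*a + q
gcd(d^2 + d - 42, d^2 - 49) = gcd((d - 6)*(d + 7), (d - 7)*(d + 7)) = d + 7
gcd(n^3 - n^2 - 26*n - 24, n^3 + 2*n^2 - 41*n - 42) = n^2 - 5*n - 6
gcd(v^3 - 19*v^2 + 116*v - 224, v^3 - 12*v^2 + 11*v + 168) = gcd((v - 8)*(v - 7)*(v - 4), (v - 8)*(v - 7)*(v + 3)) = v^2 - 15*v + 56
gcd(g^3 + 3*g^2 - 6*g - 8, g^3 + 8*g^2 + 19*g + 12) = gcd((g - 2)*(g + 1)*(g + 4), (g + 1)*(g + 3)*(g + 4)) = g^2 + 5*g + 4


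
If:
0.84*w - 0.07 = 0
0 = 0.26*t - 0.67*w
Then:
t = 0.21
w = 0.08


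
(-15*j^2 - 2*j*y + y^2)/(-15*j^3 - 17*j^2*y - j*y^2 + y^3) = 1/(j + y)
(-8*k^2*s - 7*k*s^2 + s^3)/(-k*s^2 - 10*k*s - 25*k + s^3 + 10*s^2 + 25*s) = s*(8*k^2 + 7*k*s - s^2)/(k*s^2 + 10*k*s + 25*k - s^3 - 10*s^2 - 25*s)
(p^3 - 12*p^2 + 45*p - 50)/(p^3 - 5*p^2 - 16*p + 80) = (p^2 - 7*p + 10)/(p^2 - 16)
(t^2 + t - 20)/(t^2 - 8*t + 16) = (t + 5)/(t - 4)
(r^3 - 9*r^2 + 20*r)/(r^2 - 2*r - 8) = r*(r - 5)/(r + 2)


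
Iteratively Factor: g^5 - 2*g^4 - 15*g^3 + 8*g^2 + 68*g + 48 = (g + 2)*(g^4 - 4*g^3 - 7*g^2 + 22*g + 24) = (g + 2)^2*(g^3 - 6*g^2 + 5*g + 12) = (g - 3)*(g + 2)^2*(g^2 - 3*g - 4) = (g - 3)*(g + 1)*(g + 2)^2*(g - 4)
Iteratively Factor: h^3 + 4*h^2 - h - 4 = (h + 4)*(h^2 - 1) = (h - 1)*(h + 4)*(h + 1)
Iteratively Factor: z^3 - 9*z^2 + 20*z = (z - 5)*(z^2 - 4*z) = z*(z - 5)*(z - 4)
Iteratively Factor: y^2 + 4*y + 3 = (y + 1)*(y + 3)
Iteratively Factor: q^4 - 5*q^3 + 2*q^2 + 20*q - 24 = (q + 2)*(q^3 - 7*q^2 + 16*q - 12) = (q - 2)*(q + 2)*(q^2 - 5*q + 6) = (q - 3)*(q - 2)*(q + 2)*(q - 2)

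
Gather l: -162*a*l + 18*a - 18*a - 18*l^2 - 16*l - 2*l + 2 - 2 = -18*l^2 + l*(-162*a - 18)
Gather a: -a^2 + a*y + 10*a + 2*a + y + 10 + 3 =-a^2 + a*(y + 12) + y + 13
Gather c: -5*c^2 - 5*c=-5*c^2 - 5*c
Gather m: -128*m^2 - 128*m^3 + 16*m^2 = -128*m^3 - 112*m^2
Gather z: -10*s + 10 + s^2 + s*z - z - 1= s^2 - 10*s + z*(s - 1) + 9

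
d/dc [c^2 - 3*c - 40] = 2*c - 3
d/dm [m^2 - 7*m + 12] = 2*m - 7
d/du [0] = 0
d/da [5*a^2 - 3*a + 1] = 10*a - 3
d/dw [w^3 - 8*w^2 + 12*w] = 3*w^2 - 16*w + 12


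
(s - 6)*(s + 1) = s^2 - 5*s - 6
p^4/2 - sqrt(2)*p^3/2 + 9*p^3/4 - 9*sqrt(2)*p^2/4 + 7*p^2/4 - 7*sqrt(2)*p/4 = p*(p/2 + 1/2)*(p + 7/2)*(p - sqrt(2))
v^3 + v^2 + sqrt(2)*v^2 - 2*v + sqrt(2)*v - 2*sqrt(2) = (v - 1)*(v + 2)*(v + sqrt(2))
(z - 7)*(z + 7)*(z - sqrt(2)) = z^3 - sqrt(2)*z^2 - 49*z + 49*sqrt(2)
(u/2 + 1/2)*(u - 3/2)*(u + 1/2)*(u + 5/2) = u^4/2 + 5*u^3/4 - 7*u^2/8 - 41*u/16 - 15/16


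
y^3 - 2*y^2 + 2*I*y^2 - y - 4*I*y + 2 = (y - 2)*(y + I)^2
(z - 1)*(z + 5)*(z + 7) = z^3 + 11*z^2 + 23*z - 35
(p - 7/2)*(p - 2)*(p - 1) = p^3 - 13*p^2/2 + 25*p/2 - 7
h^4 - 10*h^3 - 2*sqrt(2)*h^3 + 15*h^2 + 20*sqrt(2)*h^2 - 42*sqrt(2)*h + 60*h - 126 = (h - 7)*(h - 3)*(h - 3*sqrt(2))*(h + sqrt(2))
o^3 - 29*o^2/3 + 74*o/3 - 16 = (o - 6)*(o - 8/3)*(o - 1)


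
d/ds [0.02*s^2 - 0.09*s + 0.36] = 0.04*s - 0.09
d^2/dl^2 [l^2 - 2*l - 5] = 2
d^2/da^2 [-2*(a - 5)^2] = -4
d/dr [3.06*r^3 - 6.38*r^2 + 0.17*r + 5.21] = 9.18*r^2 - 12.76*r + 0.17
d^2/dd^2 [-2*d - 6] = 0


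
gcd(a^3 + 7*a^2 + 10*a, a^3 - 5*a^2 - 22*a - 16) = a + 2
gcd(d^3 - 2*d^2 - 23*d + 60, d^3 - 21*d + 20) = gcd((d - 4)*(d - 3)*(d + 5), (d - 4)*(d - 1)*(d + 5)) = d^2 + d - 20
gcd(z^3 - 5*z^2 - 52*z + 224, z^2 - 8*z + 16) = z - 4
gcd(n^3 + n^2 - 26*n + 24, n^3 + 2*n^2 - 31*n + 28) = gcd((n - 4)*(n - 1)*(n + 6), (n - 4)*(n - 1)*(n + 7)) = n^2 - 5*n + 4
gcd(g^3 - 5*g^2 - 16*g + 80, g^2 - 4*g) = g - 4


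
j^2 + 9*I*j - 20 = (j + 4*I)*(j + 5*I)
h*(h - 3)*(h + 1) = h^3 - 2*h^2 - 3*h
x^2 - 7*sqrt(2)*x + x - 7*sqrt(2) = (x + 1)*(x - 7*sqrt(2))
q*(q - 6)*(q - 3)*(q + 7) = q^4 - 2*q^3 - 45*q^2 + 126*q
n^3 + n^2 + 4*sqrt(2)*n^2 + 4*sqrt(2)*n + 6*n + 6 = (n + 1)*(n + sqrt(2))*(n + 3*sqrt(2))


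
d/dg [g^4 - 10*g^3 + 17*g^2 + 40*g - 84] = 4*g^3 - 30*g^2 + 34*g + 40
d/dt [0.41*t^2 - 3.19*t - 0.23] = 0.82*t - 3.19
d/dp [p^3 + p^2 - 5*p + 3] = 3*p^2 + 2*p - 5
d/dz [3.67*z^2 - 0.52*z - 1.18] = 7.34*z - 0.52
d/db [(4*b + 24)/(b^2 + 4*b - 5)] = 4*(b^2 + 4*b - 2*(b + 2)*(b + 6) - 5)/(b^2 + 4*b - 5)^2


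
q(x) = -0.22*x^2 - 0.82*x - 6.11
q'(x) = -0.44*x - 0.82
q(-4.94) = -7.43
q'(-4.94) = 1.35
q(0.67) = -6.76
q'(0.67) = -1.11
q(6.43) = -20.48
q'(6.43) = -3.65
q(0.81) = -6.92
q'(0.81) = -1.18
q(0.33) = -6.40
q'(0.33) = -0.97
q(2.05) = -8.72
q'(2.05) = -1.72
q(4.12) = -13.22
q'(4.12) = -2.63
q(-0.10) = -6.03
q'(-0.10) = -0.78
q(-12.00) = -27.95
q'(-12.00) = 4.46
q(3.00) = -10.55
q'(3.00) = -2.14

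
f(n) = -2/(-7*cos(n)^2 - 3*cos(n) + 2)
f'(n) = -2*(-14*sin(n)*cos(n) - 3*sin(n))/(-7*cos(n)^2 - 3*cos(n) + 2)^2 = 2*(14*cos(n) + 3)*sin(n)/(7*cos(n)^2 + 3*cos(n) - 2)^2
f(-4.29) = -0.97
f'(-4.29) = -1.19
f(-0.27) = 0.27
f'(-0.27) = -0.16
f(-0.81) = 0.59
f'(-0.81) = -1.59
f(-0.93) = 0.87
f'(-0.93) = -3.46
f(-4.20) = -1.12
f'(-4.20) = -2.11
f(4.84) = -1.33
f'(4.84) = -4.19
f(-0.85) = 0.66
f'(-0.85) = -2.00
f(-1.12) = 3.15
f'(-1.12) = -40.53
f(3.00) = 1.06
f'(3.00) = -0.86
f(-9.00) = 1.86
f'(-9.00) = 6.92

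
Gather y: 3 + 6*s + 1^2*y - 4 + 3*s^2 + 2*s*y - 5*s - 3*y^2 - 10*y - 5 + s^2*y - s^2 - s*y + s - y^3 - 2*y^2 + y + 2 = 2*s^2 + 2*s - y^3 - 5*y^2 + y*(s^2 + s - 8) - 4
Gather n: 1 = 1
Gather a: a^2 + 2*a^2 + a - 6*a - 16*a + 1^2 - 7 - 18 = 3*a^2 - 21*a - 24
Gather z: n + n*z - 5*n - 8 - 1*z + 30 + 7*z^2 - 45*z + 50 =-4*n + 7*z^2 + z*(n - 46) + 72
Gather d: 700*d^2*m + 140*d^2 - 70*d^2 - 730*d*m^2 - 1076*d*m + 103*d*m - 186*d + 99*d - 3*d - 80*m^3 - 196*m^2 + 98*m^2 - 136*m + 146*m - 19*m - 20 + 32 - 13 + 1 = d^2*(700*m + 70) + d*(-730*m^2 - 973*m - 90) - 80*m^3 - 98*m^2 - 9*m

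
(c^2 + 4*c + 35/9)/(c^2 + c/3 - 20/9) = (3*c + 7)/(3*c - 4)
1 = 1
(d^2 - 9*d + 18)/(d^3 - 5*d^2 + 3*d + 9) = (d - 6)/(d^2 - 2*d - 3)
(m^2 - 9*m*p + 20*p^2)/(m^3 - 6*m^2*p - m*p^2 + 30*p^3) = (-m + 4*p)/(-m^2 + m*p + 6*p^2)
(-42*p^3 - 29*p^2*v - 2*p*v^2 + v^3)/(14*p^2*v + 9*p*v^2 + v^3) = (-21*p^2 - 4*p*v + v^2)/(v*(7*p + v))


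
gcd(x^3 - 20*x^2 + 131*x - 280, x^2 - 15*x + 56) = x^2 - 15*x + 56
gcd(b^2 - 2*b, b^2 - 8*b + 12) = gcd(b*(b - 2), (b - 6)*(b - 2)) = b - 2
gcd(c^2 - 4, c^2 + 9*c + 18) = 1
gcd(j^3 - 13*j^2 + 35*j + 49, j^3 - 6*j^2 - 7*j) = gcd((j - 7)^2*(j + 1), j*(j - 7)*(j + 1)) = j^2 - 6*j - 7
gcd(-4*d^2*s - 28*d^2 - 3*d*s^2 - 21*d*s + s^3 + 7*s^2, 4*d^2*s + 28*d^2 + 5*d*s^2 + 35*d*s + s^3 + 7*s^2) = d*s + 7*d + s^2 + 7*s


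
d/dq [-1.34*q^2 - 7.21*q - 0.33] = -2.68*q - 7.21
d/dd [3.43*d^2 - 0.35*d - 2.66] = 6.86*d - 0.35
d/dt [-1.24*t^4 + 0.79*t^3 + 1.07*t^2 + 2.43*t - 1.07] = -4.96*t^3 + 2.37*t^2 + 2.14*t + 2.43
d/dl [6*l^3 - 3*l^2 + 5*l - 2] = 18*l^2 - 6*l + 5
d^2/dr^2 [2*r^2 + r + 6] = 4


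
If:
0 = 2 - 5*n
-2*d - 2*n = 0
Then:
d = -2/5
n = 2/5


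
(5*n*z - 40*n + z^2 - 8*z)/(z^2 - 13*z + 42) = (5*n*z - 40*n + z^2 - 8*z)/(z^2 - 13*z + 42)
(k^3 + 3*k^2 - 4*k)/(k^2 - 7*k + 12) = k*(k^2 + 3*k - 4)/(k^2 - 7*k + 12)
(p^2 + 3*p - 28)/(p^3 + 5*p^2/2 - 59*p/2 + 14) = 2/(2*p - 1)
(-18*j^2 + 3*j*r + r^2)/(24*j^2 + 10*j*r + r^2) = (-3*j + r)/(4*j + r)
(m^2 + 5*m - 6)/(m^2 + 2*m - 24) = (m - 1)/(m - 4)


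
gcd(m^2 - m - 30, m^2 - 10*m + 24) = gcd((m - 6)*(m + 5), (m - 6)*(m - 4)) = m - 6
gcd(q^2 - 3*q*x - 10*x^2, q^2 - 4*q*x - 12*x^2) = q + 2*x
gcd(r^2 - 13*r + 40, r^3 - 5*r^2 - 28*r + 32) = r - 8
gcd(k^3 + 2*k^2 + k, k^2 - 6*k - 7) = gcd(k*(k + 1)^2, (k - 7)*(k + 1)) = k + 1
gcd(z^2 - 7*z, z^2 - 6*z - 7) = z - 7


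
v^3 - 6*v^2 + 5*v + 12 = (v - 4)*(v - 3)*(v + 1)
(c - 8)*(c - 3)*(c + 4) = c^3 - 7*c^2 - 20*c + 96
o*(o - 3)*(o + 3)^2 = o^4 + 3*o^3 - 9*o^2 - 27*o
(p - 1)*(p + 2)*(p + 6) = p^3 + 7*p^2 + 4*p - 12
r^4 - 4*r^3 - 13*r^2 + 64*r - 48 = (r - 4)*(r - 3)*(r - 1)*(r + 4)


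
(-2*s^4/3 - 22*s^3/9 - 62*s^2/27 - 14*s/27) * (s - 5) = -2*s^5/3 + 8*s^4/9 + 268*s^3/27 + 296*s^2/27 + 70*s/27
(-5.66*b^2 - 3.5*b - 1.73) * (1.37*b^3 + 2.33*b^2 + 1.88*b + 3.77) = -7.7542*b^5 - 17.9828*b^4 - 21.1659*b^3 - 31.9491*b^2 - 16.4474*b - 6.5221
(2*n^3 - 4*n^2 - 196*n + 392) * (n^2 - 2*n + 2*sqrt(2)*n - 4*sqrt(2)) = 2*n^5 - 8*n^4 + 4*sqrt(2)*n^4 - 188*n^3 - 16*sqrt(2)*n^3 - 376*sqrt(2)*n^2 + 784*n^2 - 784*n + 1568*sqrt(2)*n - 1568*sqrt(2)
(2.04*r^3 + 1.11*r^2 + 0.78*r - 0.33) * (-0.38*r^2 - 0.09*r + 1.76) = -0.7752*r^5 - 0.6054*r^4 + 3.1941*r^3 + 2.0088*r^2 + 1.4025*r - 0.5808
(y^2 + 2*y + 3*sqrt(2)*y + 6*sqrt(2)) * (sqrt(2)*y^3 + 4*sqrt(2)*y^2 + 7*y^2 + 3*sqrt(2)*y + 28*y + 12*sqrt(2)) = sqrt(2)*y^5 + 6*sqrt(2)*y^4 + 13*y^4 + 32*sqrt(2)*y^3 + 78*y^3 + 122*y^2 + 144*sqrt(2)*y^2 + 108*y + 192*sqrt(2)*y + 144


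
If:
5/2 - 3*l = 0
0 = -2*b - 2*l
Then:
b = -5/6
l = 5/6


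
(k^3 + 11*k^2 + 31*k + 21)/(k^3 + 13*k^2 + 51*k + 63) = (k + 1)/(k + 3)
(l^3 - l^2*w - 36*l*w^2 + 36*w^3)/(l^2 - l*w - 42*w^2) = (-l^2 + 7*l*w - 6*w^2)/(-l + 7*w)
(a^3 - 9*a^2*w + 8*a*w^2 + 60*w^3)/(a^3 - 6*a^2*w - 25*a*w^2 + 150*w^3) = (a + 2*w)/(a + 5*w)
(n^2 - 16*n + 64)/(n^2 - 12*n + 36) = (n^2 - 16*n + 64)/(n^2 - 12*n + 36)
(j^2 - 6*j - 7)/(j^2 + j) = (j - 7)/j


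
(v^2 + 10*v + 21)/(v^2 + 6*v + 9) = (v + 7)/(v + 3)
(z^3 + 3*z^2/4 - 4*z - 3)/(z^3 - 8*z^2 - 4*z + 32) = (z + 3/4)/(z - 8)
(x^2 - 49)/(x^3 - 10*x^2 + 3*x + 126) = (x + 7)/(x^2 - 3*x - 18)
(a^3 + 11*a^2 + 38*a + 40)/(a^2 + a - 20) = (a^2 + 6*a + 8)/(a - 4)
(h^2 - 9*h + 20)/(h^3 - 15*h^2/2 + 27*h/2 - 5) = 2*(h - 4)/(2*h^2 - 5*h + 2)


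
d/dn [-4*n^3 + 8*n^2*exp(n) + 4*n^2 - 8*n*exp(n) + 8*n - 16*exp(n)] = 8*n^2*exp(n) - 12*n^2 + 8*n*exp(n) + 8*n - 24*exp(n) + 8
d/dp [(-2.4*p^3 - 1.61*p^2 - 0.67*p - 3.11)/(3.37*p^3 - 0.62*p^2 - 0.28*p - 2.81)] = (6.9137*p^4 + 5.8598*p^3 + 51.7095*p^2 + 5.1918*p + 1.0119)/(11.3569*p^6 - 4.1788*p^5 - 1.5028*p^4 - 18.5922*p^3 + 3.5628*p^2 + 1.5736*p + 7.8961)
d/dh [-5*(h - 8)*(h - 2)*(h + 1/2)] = -15*h^2 + 95*h - 55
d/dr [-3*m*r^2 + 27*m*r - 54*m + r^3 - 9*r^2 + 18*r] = -6*m*r + 27*m + 3*r^2 - 18*r + 18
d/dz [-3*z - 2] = -3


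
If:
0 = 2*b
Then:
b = 0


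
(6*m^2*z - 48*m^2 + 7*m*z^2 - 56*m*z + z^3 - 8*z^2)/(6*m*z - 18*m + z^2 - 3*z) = (m*z - 8*m + z^2 - 8*z)/(z - 3)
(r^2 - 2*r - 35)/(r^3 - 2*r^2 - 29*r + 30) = (r - 7)/(r^2 - 7*r + 6)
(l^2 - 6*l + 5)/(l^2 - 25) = (l - 1)/(l + 5)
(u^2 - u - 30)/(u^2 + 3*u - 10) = (u - 6)/(u - 2)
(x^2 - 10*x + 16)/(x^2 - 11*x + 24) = (x - 2)/(x - 3)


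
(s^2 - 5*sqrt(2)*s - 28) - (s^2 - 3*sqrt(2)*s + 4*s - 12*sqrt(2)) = -4*s - 2*sqrt(2)*s - 28 + 12*sqrt(2)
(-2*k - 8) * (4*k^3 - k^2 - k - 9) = -8*k^4 - 30*k^3 + 10*k^2 + 26*k + 72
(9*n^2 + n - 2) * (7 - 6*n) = -54*n^3 + 57*n^2 + 19*n - 14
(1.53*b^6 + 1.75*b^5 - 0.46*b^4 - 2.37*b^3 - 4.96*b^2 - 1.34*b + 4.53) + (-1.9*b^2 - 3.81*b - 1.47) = 1.53*b^6 + 1.75*b^5 - 0.46*b^4 - 2.37*b^3 - 6.86*b^2 - 5.15*b + 3.06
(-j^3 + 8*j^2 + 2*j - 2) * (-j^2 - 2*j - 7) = j^5 - 6*j^4 - 11*j^3 - 58*j^2 - 10*j + 14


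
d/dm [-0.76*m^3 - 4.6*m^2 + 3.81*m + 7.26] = -2.28*m^2 - 9.2*m + 3.81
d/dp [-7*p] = -7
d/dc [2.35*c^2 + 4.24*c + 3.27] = 4.7*c + 4.24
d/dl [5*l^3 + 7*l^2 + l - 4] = 15*l^2 + 14*l + 1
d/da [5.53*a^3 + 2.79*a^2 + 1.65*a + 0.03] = 16.59*a^2 + 5.58*a + 1.65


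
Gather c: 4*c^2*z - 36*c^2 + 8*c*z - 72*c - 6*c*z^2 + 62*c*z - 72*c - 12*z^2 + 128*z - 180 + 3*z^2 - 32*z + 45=c^2*(4*z - 36) + c*(-6*z^2 + 70*z - 144) - 9*z^2 + 96*z - 135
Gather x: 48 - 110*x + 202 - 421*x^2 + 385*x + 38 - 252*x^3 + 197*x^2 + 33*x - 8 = -252*x^3 - 224*x^2 + 308*x + 280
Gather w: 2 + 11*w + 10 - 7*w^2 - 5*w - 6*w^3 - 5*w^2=-6*w^3 - 12*w^2 + 6*w + 12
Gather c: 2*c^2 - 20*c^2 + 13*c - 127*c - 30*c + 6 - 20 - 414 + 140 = -18*c^2 - 144*c - 288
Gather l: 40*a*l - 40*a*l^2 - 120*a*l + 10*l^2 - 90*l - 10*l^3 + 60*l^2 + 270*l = -10*l^3 + l^2*(70 - 40*a) + l*(180 - 80*a)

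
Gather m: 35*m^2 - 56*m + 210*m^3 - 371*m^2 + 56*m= 210*m^3 - 336*m^2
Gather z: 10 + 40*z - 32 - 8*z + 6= 32*z - 16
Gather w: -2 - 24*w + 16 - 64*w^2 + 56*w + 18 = -64*w^2 + 32*w + 32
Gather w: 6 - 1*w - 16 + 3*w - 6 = 2*w - 16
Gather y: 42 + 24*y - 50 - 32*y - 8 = -8*y - 16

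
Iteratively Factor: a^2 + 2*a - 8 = (a - 2)*(a + 4)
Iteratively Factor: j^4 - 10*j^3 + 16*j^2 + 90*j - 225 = (j - 5)*(j^3 - 5*j^2 - 9*j + 45) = (j - 5)*(j - 3)*(j^2 - 2*j - 15) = (j - 5)^2*(j - 3)*(j + 3)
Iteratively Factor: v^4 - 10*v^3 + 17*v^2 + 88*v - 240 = (v - 4)*(v^3 - 6*v^2 - 7*v + 60) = (v - 4)^2*(v^2 - 2*v - 15) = (v - 4)^2*(v + 3)*(v - 5)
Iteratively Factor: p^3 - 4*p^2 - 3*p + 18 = (p - 3)*(p^2 - p - 6) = (p - 3)^2*(p + 2)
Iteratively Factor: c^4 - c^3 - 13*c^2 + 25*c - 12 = (c - 1)*(c^3 - 13*c + 12) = (c - 1)^2*(c^2 + c - 12) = (c - 3)*(c - 1)^2*(c + 4)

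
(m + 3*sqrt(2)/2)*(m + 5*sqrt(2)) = m^2 + 13*sqrt(2)*m/2 + 15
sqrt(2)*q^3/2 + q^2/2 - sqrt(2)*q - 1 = (q - sqrt(2))*(q + sqrt(2))*(sqrt(2)*q/2 + 1/2)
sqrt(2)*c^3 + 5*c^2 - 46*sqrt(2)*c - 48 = (c - 4*sqrt(2))*(c + 6*sqrt(2))*(sqrt(2)*c + 1)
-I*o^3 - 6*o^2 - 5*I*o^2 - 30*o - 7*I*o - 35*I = (o + 5)*(o - 7*I)*(-I*o + 1)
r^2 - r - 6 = (r - 3)*(r + 2)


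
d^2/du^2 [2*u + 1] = 0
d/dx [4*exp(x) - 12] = 4*exp(x)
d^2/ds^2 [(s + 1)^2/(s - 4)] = 50/(s^3 - 12*s^2 + 48*s - 64)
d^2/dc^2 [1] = 0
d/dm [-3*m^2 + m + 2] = 1 - 6*m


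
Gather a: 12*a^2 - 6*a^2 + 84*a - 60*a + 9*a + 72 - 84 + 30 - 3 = 6*a^2 + 33*a + 15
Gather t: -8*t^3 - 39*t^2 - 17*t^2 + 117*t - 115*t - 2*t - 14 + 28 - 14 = -8*t^3 - 56*t^2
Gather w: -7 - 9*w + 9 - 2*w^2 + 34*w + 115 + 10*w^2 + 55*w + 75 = 8*w^2 + 80*w + 192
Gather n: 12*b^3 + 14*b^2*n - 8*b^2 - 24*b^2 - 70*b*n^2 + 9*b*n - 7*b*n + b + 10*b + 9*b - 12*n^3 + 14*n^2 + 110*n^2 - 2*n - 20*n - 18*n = 12*b^3 - 32*b^2 + 20*b - 12*n^3 + n^2*(124 - 70*b) + n*(14*b^2 + 2*b - 40)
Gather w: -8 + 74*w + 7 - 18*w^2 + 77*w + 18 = -18*w^2 + 151*w + 17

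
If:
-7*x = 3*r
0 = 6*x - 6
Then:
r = -7/3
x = 1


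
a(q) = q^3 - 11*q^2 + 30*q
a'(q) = 3*q^2 - 22*q + 30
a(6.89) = 11.59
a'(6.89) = 20.84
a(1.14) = 21.39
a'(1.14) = 8.82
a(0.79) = 17.33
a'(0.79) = 14.49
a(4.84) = 0.90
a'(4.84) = -6.20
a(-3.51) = -284.06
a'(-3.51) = 144.18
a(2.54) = 21.62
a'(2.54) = -6.53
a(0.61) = 14.43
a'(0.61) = 17.70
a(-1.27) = -57.89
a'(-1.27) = 62.78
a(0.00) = 0.00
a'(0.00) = 30.00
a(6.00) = 0.00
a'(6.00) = 6.00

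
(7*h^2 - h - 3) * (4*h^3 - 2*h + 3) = 28*h^5 - 4*h^4 - 26*h^3 + 23*h^2 + 3*h - 9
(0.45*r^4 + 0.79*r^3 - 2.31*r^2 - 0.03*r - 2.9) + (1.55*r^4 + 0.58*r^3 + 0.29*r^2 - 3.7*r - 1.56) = 2.0*r^4 + 1.37*r^3 - 2.02*r^2 - 3.73*r - 4.46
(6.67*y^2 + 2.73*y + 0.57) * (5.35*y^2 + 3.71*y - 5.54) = 35.6845*y^4 + 39.3512*y^3 - 23.774*y^2 - 13.0095*y - 3.1578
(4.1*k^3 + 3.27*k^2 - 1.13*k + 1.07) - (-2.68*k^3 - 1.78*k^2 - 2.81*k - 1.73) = 6.78*k^3 + 5.05*k^2 + 1.68*k + 2.8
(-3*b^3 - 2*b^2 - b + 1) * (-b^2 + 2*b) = 3*b^5 - 4*b^4 - 3*b^3 - 3*b^2 + 2*b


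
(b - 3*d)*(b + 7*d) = b^2 + 4*b*d - 21*d^2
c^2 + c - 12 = (c - 3)*(c + 4)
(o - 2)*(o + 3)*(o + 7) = o^3 + 8*o^2 + o - 42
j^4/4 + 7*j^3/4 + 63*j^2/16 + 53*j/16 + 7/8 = (j/4 + 1/4)*(j + 1/2)*(j + 2)*(j + 7/2)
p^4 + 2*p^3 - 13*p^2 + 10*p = p*(p - 2)*(p - 1)*(p + 5)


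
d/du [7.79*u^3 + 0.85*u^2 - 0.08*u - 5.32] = 23.37*u^2 + 1.7*u - 0.08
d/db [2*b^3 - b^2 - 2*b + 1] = 6*b^2 - 2*b - 2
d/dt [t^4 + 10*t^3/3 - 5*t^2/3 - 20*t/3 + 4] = 4*t^3 + 10*t^2 - 10*t/3 - 20/3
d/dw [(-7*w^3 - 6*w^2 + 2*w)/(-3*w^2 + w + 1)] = (21*w^4 - 14*w^3 - 21*w^2 - 12*w + 2)/(9*w^4 - 6*w^3 - 5*w^2 + 2*w + 1)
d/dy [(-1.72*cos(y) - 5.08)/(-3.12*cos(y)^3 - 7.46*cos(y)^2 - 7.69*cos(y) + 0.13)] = (10.7328*cos(y)^3 + 60.38*cos(y)^2 + 75.7936*cos(y) + 39.2888)*sin(y)/(9.7344*cos(y)^6 + 46.5504*cos(y)^5 + 103.6372*cos(y)^4 + 113.9236*cos(y)^3 + 57.1965*cos(y)^2 - 1.9994*cos(y) + 0.0169)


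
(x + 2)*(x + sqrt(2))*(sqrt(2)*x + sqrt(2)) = sqrt(2)*x^3 + 2*x^2 + 3*sqrt(2)*x^2 + 2*sqrt(2)*x + 6*x + 4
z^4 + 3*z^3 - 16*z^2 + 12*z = z*(z - 2)*(z - 1)*(z + 6)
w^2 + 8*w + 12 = (w + 2)*(w + 6)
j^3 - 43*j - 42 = (j - 7)*(j + 1)*(j + 6)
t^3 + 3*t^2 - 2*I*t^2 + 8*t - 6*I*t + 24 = (t + 3)*(t - 4*I)*(t + 2*I)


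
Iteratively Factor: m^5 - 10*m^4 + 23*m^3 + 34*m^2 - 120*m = (m - 3)*(m^4 - 7*m^3 + 2*m^2 + 40*m) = (m - 4)*(m - 3)*(m^3 - 3*m^2 - 10*m) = m*(m - 4)*(m - 3)*(m^2 - 3*m - 10) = m*(m - 4)*(m - 3)*(m + 2)*(m - 5)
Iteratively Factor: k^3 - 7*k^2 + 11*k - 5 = (k - 1)*(k^2 - 6*k + 5) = (k - 5)*(k - 1)*(k - 1)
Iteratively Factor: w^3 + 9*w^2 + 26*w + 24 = (w + 3)*(w^2 + 6*w + 8) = (w + 2)*(w + 3)*(w + 4)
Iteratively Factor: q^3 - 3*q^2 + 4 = (q - 2)*(q^2 - q - 2) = (q - 2)*(q + 1)*(q - 2)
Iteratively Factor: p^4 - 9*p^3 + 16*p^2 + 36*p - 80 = (p - 2)*(p^3 - 7*p^2 + 2*p + 40) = (p - 4)*(p - 2)*(p^2 - 3*p - 10) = (p - 5)*(p - 4)*(p - 2)*(p + 2)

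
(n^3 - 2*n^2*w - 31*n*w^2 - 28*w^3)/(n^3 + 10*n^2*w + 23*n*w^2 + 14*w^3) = (n^2 - 3*n*w - 28*w^2)/(n^2 + 9*n*w + 14*w^2)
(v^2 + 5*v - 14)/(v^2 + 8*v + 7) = (v - 2)/(v + 1)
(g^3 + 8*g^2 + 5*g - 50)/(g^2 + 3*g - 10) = g + 5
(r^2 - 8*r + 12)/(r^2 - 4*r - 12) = (r - 2)/(r + 2)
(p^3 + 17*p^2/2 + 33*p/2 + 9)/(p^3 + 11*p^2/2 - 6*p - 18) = (p + 1)/(p - 2)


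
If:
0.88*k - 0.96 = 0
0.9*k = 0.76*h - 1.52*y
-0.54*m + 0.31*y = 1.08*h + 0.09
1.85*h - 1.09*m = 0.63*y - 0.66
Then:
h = -0.49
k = 1.09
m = 0.29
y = -0.89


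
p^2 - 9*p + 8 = (p - 8)*(p - 1)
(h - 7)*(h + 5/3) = h^2 - 16*h/3 - 35/3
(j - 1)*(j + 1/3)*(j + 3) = j^3 + 7*j^2/3 - 7*j/3 - 1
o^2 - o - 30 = (o - 6)*(o + 5)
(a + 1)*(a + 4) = a^2 + 5*a + 4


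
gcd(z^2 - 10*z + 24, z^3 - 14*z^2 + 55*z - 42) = z - 6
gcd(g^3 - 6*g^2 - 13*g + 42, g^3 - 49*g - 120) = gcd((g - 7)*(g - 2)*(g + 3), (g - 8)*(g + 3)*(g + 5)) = g + 3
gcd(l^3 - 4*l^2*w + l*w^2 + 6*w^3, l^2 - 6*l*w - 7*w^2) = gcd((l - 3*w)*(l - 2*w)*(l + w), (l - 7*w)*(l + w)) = l + w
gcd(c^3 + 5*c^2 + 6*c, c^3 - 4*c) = c^2 + 2*c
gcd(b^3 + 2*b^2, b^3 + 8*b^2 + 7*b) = b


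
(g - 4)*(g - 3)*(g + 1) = g^3 - 6*g^2 + 5*g + 12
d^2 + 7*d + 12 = (d + 3)*(d + 4)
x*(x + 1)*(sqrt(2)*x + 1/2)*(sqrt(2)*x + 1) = 2*x^4 + 2*x^3 + 3*sqrt(2)*x^3/2 + x^2/2 + 3*sqrt(2)*x^2/2 + x/2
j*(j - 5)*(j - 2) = j^3 - 7*j^2 + 10*j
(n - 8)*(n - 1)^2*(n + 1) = n^4 - 9*n^3 + 7*n^2 + 9*n - 8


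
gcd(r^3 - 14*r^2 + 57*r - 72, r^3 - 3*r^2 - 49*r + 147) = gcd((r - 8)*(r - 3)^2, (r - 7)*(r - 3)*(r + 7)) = r - 3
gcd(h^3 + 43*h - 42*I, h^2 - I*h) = h - I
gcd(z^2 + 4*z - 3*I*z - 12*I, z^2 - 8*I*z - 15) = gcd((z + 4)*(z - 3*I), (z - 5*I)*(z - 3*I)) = z - 3*I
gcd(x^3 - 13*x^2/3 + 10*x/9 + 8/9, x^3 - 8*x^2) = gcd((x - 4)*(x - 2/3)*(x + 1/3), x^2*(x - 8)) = 1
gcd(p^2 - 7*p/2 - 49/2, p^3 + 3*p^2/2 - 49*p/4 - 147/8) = p + 7/2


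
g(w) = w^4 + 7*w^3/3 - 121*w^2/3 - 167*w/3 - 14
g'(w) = 4*w^3 + 7*w^2 - 242*w/3 - 167/3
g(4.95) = -394.44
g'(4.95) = 201.70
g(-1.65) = -35.03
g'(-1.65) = 78.52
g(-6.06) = -328.49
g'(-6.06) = -199.94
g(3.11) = -413.49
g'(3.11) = -118.51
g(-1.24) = -9.07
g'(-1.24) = 47.50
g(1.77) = -216.14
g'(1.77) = -154.34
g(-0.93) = 1.76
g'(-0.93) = 22.19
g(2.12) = -270.86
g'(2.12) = -157.11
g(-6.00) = -340.00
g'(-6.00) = -183.67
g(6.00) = 0.00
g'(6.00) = 576.33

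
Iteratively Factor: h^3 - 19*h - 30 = (h - 5)*(h^2 + 5*h + 6) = (h - 5)*(h + 3)*(h + 2)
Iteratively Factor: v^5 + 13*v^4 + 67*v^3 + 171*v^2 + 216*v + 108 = (v + 3)*(v^4 + 10*v^3 + 37*v^2 + 60*v + 36) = (v + 2)*(v + 3)*(v^3 + 8*v^2 + 21*v + 18) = (v + 2)^2*(v + 3)*(v^2 + 6*v + 9) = (v + 2)^2*(v + 3)^2*(v + 3)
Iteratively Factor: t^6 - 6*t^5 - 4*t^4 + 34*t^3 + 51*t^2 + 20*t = (t + 1)*(t^5 - 7*t^4 + 3*t^3 + 31*t^2 + 20*t) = t*(t + 1)*(t^4 - 7*t^3 + 3*t^2 + 31*t + 20) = t*(t + 1)^2*(t^3 - 8*t^2 + 11*t + 20) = t*(t - 5)*(t + 1)^2*(t^2 - 3*t - 4) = t*(t - 5)*(t + 1)^3*(t - 4)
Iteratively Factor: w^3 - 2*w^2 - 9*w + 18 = (w - 2)*(w^2 - 9) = (w - 3)*(w - 2)*(w + 3)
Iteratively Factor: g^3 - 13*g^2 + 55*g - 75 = (g - 3)*(g^2 - 10*g + 25) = (g - 5)*(g - 3)*(g - 5)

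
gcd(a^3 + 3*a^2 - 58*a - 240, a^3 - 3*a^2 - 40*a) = a^2 - 3*a - 40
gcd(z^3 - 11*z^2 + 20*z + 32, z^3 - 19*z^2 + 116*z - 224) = z^2 - 12*z + 32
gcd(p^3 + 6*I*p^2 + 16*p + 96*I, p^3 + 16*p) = p^2 + 16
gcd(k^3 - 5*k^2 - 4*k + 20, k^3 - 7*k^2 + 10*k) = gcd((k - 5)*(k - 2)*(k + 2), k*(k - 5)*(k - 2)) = k^2 - 7*k + 10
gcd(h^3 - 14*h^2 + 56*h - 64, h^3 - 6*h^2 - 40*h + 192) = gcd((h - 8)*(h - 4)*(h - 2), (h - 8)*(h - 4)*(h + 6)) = h^2 - 12*h + 32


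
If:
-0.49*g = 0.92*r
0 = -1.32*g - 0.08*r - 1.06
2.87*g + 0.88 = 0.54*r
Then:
No Solution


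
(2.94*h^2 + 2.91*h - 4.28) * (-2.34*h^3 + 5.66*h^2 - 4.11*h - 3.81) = -6.8796*h^5 + 9.831*h^4 + 14.4024*h^3 - 47.3863*h^2 + 6.5037*h + 16.3068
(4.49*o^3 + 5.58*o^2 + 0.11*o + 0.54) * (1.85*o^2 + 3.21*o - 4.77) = 8.3065*o^5 + 24.7359*o^4 - 3.302*o^3 - 25.2645*o^2 + 1.2087*o - 2.5758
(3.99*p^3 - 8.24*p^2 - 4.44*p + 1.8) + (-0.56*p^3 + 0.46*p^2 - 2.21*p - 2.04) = 3.43*p^3 - 7.78*p^2 - 6.65*p - 0.24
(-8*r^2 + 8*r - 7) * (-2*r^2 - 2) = 16*r^4 - 16*r^3 + 30*r^2 - 16*r + 14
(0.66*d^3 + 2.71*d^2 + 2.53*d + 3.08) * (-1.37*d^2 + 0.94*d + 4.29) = -0.9042*d^5 - 3.0923*d^4 + 1.9127*d^3 + 9.7845*d^2 + 13.7489*d + 13.2132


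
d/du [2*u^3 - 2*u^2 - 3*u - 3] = 6*u^2 - 4*u - 3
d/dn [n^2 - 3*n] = 2*n - 3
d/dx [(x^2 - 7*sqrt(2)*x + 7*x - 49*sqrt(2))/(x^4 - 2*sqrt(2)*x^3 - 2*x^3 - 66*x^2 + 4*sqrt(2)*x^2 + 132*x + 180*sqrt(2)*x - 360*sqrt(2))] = (-2*x^5 - 19*x^4 + 23*sqrt(2)*x^4 - 28*x^3 + 196*sqrt(2)*x^3 - 604*sqrt(2)*x^2 + 62*x^2 - 7188*sqrt(2)*x + 784*x + 3948*sqrt(2) + 22680)/(x^8 - 4*sqrt(2)*x^7 - 4*x^7 - 120*x^6 + 16*sqrt(2)*x^6 + 496*x^5 + 608*sqrt(2)*x^5 - 2496*sqrt(2)*x^4 + 2420*x^4 - 21264*sqrt(2)*x^3 - 11664*x^3 + 76464*x^2 + 95040*sqrt(2)*x^2 - 259200*x - 95040*sqrt(2)*x + 259200)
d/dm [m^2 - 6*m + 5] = 2*m - 6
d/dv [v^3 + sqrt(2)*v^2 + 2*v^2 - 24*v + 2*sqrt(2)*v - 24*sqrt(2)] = 3*v^2 + 2*sqrt(2)*v + 4*v - 24 + 2*sqrt(2)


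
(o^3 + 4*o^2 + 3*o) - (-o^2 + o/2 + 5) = o^3 + 5*o^2 + 5*o/2 - 5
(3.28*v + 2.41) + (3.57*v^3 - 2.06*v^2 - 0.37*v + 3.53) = 3.57*v^3 - 2.06*v^2 + 2.91*v + 5.94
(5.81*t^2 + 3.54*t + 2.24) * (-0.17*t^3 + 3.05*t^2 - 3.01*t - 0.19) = -0.9877*t^5 + 17.1187*t^4 - 7.0719*t^3 - 4.9273*t^2 - 7.415*t - 0.4256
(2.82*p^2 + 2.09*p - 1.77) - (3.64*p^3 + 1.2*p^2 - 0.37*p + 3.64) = -3.64*p^3 + 1.62*p^2 + 2.46*p - 5.41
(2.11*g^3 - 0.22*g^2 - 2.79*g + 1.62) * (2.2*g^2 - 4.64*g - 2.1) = 4.642*g^5 - 10.2744*g^4 - 9.5482*g^3 + 16.9716*g^2 - 1.6578*g - 3.402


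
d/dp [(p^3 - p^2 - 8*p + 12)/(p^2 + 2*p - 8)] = (p^2 + 8*p + 10)/(p^2 + 8*p + 16)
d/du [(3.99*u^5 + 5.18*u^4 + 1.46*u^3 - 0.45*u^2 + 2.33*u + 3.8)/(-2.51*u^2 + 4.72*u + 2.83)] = (-30.0447*u^6 + 49.3276*u^5 + 126.1427*u^4 + 72.42*u^3 + 16.1197*u^2 + 16.529*u - 11.3421)/(6.3001*u^4 - 23.6944*u^3 + 8.0718*u^2 + 26.7152*u + 8.0089)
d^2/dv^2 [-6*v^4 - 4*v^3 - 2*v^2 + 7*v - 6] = -72*v^2 - 24*v - 4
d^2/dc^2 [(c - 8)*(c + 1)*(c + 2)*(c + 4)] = 12*c^2 - 6*c - 84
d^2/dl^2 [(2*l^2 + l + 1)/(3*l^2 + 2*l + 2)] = 2*(-3*l^3 - 9*l^2 + 2)/(27*l^6 + 54*l^5 + 90*l^4 + 80*l^3 + 60*l^2 + 24*l + 8)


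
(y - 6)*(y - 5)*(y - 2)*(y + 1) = y^4 - 12*y^3 + 39*y^2 - 8*y - 60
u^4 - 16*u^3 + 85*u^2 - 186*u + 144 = (u - 8)*(u - 3)^2*(u - 2)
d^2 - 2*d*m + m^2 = (-d + m)^2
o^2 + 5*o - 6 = (o - 1)*(o + 6)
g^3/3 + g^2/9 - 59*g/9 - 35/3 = (g/3 + 1)*(g - 5)*(g + 7/3)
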